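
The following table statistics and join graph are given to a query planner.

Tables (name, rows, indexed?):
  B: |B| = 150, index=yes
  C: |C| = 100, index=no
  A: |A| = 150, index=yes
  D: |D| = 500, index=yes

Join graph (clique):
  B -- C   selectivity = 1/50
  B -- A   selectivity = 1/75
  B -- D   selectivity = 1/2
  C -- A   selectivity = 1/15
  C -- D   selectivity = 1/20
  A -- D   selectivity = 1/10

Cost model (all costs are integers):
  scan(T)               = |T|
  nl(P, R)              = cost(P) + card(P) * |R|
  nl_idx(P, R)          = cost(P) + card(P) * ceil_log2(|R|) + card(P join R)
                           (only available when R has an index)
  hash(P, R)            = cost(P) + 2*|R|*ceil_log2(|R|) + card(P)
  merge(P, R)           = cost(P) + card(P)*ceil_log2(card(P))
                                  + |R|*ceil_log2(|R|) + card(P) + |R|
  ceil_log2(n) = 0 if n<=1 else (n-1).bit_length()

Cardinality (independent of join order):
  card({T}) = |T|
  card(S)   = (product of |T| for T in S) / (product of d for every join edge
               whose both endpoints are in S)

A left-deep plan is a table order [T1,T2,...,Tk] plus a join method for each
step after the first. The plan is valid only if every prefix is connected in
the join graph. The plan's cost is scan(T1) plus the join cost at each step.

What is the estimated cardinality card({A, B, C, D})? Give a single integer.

Tables in S: A(150), B(150), C(100), D(500)
Edges inside S: B-C(d=50), B-A(d=75), B-D(d=2), C-A(d=15), C-D(d=20), A-D(d=10)
numerator = 150 * 150 * 100 * 500 = 1125000000
denominator = 50 * 75 * 2 * 15 * 20 * 10 = 22500000
card(S) = 1125000000 / 22500000 = 50

50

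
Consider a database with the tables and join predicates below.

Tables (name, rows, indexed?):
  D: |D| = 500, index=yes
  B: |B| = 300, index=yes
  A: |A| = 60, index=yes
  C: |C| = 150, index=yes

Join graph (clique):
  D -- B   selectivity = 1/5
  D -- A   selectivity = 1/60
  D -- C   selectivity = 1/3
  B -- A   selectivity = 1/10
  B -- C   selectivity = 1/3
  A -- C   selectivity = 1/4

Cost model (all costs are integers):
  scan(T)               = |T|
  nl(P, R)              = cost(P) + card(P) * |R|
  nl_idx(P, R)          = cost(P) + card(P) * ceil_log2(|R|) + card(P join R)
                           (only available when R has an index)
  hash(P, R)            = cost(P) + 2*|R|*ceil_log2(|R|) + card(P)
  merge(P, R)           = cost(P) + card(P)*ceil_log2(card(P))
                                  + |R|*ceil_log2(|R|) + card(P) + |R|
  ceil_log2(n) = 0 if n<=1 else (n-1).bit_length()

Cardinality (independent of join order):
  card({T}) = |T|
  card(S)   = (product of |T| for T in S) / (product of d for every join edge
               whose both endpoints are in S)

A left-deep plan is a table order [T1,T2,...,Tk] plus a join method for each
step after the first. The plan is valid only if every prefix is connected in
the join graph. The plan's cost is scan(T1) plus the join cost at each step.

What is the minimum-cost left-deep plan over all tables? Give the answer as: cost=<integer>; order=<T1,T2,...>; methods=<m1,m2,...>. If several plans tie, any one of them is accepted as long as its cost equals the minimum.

Selinger DP (subsets sized 1..n):
  {D}: scan cost=500, card=500
  {B}: scan cost=300, card=300
  {A}: scan cost=60, card=60
  {C}: scan cost=150, card=150
  {BD}: card=30000; try (B,hash)→6400, (D,merge)→8300, (B,merge)→8500, (D,hash)→9600, (D,nl_idx)→33000, (B,nl_idx)→35000 …(+2); best=6400 via (B,hash)
  {AD}: card=500; try (D,nl_idx)→1100, (A,hash)→1720, (A,nl_idx)→4000, (D,merge)→5480, (A,merge)→5920, (D,hash)→9120 …(+2); best=1100 via (D,nl_idx)
  {CD}: card=25000; try (C,hash)→3400, (D,merge)→6500, (C,merge)→6850, (D,hash)→9300, (D,nl_idx)→26500, (C,nl_idx)→29500 …(+2); best=3400 via (C,hash)
  {AB}: card=1800; try (A,hash)→1320, (B,nl_idx)→2400, (B,merge)→3480, (A,merge)→3720, (A,nl_idx)→3900, (B,hash)→5520 …(+2); best=1320 via (A,hash)
  {BC}: card=15000; try (C,hash)→3000, (B,merge)→4500, (C,merge)→4650, (B,hash)→5700, (B,nl_idx)→16500, (C,nl_idx)→17700 …(+2); best=3000 via (C,hash)
  {AC}: card=2250; try (A,hash)→1020, (C,merge)→1830, (A,merge)→1920, (C,hash)→2520, (C,nl_idx)→2790, (A,nl_idx)→3300 …(+2); best=1020 via (A,hash)
  {ABD}: card=3000; try (B,hash)→7000, (B,nl_idx)→8600, (B,merge)→9100, (D,hash)→12120, (D,nl_idx)→20520, (D,merge)→27920 …(+6); best=7000 via (B,hash)
  {BCD}: card=500000; try (D,hash)→27000, (B,hash)→33800, (C,hash)→38800, (D,merge)→233000, (B,merge)→406400, (C,merge)→487750 …(+6); best=27000 via (D,hash)
  {ACD}: card=6250; try (C,hash)→4000, (C,merge)→7450, (C,nl_idx)→11350, (D,hash)→12270, (D,nl_idx)→27520, (A,hash)→29120 …(+6); best=4000 via (C,hash)
  {ABC}: card=22500; try (C,hash)→5520, (B,hash)→8670, (A,hash)→18720, (C,merge)→24270, (B,merge)→33270, (C,nl_idx)→38220 …(+6); best=5520 via (C,hash)
  {ABCD}: card=12500; try (C,hash)→12400, (B,hash)→15650, (D,hash)→37020, (C,nl_idx)→43500, (C,merge)→47350, (B,nl_idx)→72750 …(+10); best=12400 via (C,hash)

cost=12400; order=A,D,B,C; methods=nl_idx,hash,hash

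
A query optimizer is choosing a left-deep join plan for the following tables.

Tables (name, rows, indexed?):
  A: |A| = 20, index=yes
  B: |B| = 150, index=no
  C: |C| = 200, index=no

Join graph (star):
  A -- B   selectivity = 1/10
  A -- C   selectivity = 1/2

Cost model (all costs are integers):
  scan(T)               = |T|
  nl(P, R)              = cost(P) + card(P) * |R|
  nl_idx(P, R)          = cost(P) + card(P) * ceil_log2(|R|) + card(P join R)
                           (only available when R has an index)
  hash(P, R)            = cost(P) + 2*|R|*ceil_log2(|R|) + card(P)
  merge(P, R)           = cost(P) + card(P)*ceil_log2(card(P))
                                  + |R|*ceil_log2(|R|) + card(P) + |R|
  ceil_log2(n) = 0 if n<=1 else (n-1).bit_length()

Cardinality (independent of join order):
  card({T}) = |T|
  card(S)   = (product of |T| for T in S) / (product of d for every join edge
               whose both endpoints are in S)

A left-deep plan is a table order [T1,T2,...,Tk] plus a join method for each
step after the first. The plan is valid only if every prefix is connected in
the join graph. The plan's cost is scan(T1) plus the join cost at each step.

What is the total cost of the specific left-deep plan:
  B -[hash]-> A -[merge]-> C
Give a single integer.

5300

step 1: scan B: cost=150, card=150
step 2: join A via hash
    card(P join A) = 150*20/(10) = 300
    cost = 150 + 2*20*5 + 150 = 500
step 3: join C via merge
    card(P join C) = 300*200/(2) = 30000
    cost = 500 + 300*9 + 200*8 + 300 + 200 = 5300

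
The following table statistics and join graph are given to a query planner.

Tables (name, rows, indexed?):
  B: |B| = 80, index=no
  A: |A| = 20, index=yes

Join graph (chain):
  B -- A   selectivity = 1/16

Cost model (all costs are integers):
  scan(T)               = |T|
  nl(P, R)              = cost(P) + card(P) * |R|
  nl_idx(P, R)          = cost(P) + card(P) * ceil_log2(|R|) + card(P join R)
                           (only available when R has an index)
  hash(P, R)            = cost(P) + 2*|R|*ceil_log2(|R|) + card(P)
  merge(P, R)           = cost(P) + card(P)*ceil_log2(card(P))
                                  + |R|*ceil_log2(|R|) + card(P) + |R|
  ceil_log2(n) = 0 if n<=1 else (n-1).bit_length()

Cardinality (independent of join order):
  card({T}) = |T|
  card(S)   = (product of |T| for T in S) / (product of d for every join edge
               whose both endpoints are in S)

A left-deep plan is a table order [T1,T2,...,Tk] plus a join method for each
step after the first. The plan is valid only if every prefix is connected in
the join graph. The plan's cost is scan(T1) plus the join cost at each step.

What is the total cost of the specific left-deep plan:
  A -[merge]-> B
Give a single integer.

780

step 1: scan A: cost=20, card=20
step 2: join B via merge
    card(P join B) = 20*80/(16) = 100
    cost = 20 + 20*5 + 80*7 + 20 + 80 = 780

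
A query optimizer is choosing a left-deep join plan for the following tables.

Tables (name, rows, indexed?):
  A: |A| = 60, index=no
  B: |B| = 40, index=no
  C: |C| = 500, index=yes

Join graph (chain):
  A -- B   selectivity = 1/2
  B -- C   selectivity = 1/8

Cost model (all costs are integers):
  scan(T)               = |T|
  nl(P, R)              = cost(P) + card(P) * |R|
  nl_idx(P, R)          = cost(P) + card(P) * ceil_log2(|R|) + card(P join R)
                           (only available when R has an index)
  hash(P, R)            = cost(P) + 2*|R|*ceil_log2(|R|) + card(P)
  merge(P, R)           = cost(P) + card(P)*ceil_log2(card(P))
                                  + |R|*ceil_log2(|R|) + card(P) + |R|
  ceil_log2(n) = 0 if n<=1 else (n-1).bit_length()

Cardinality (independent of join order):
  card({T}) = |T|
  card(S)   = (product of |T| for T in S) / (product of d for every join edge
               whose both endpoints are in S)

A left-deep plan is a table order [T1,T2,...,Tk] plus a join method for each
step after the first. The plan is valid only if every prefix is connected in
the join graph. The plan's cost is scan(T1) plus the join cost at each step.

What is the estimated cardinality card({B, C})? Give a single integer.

2500

Tables in S: B(40), C(500)
Edges inside S: B-C(d=8)
numerator = 40 * 500 = 20000
denominator = 8 = 8
card(S) = 20000 / 8 = 2500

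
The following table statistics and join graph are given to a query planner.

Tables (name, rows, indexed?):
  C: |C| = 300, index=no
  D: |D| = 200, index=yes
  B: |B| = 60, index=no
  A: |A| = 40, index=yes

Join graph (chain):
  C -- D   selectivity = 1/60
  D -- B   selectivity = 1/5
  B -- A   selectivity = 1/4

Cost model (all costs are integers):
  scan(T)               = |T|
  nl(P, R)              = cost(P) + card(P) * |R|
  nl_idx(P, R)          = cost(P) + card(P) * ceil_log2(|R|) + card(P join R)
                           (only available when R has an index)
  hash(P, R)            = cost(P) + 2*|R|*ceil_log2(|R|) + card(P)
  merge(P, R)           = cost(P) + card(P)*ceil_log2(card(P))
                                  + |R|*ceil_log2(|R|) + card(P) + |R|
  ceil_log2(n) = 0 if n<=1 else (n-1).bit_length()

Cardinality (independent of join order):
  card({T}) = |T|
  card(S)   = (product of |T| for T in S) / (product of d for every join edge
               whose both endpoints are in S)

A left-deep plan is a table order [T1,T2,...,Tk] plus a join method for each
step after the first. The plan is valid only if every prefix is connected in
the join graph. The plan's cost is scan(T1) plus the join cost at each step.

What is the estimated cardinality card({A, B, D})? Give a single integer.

24000

Tables in S: A(40), B(60), D(200)
Edges inside S: D-B(d=5), B-A(d=4)
numerator = 40 * 60 * 200 = 480000
denominator = 5 * 4 = 20
card(S) = 480000 / 20 = 24000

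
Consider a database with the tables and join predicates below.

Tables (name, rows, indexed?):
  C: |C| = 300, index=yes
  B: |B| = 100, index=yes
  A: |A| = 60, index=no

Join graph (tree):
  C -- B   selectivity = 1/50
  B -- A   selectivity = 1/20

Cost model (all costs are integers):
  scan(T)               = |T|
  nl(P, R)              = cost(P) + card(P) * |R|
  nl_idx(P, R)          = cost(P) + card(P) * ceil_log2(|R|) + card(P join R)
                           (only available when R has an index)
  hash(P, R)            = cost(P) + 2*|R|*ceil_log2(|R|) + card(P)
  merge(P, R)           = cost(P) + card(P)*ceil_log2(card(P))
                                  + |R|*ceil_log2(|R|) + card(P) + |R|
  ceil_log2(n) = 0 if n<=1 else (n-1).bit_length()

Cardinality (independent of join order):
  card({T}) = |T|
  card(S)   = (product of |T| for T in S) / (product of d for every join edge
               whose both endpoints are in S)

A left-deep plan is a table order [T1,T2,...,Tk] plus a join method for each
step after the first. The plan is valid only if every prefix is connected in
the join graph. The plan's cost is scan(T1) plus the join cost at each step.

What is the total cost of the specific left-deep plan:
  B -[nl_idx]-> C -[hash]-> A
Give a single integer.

step 1: scan B: cost=100, card=100
step 2: join C via nl_idx
    card(P join C) = 100*300/(50) = 600
    cost = 100 + 100*9 + 600 = 1600
step 3: join A via hash
    card(P join A) = 600*60/(20) = 1800
    cost = 1600 + 2*60*6 + 600 = 2920

2920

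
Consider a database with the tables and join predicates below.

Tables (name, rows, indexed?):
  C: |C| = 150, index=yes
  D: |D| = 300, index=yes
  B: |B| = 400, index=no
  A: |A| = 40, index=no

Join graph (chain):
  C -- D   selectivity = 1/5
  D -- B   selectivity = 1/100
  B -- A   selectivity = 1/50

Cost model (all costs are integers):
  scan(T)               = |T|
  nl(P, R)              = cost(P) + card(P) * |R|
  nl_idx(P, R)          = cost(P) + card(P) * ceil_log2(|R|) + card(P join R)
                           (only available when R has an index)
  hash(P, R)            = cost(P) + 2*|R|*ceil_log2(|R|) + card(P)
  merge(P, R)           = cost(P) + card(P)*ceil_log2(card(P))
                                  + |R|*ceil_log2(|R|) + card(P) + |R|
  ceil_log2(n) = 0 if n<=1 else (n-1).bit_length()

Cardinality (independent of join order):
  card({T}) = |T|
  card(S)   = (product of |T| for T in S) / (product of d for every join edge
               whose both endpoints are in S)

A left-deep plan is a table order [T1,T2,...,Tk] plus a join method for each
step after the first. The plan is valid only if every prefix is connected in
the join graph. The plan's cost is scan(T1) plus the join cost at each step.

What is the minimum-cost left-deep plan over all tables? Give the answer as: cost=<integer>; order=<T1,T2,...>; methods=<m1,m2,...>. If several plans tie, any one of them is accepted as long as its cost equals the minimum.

cost=8480; order=B,A,D,C; methods=hash,nl_idx,hash

Selinger DP (subsets sized 1..n):
  {C}: scan cost=150, card=150
  {D}: scan cost=300, card=300
  {B}: scan cost=400, card=400
  {A}: scan cost=40, card=40
  {CD}: card=9000; try (C,hash)→3000, (D,merge)→4500, (C,merge)→4650, (D,hash)→5700, (D,nl_idx)→10500, (C,nl_idx)→11700 …(+2); best=3000 via (C,hash)
  {BD}: card=1200; try (D,nl_idx)→5200, (D,hash)→6200, (B,merge)→7300, (D,merge)→7400, (B,hash)→7800, (B,nl)→120300 …(+1); best=5200 via (D,nl_idx)
  {AB}: card=320; try (A,hash)→1280, (B,merge)→4320, (A,merge)→4680, (B,hash)→7280, (B,nl)→16040, (A,nl)→16400; best=1280 via (A,hash)
  {BCD}: card=36000; try (C,hash)→8800, (B,hash)→19200, (C,merge)→20950, (C,nl_idx)→50800, (B,merge)→142000, (C,nl)→185200 …(+1); best=8800 via (C,hash)
  {ABD}: card=960; try (D,nl_idx)→5120, (A,hash)→6880, (D,hash)→7000, (D,merge)→7480, (A,merge)→19880, (A,nl)→53200 …(+1); best=5120 via (D,nl_idx)
  {ABCD}: card=28800; try (C,hash)→8480, (C,merge)→17030, (C,nl_idx)→41600, (A,hash)→45280, (C,nl)→149120, (A,merge)→621080 …(+1); best=8480 via (C,hash)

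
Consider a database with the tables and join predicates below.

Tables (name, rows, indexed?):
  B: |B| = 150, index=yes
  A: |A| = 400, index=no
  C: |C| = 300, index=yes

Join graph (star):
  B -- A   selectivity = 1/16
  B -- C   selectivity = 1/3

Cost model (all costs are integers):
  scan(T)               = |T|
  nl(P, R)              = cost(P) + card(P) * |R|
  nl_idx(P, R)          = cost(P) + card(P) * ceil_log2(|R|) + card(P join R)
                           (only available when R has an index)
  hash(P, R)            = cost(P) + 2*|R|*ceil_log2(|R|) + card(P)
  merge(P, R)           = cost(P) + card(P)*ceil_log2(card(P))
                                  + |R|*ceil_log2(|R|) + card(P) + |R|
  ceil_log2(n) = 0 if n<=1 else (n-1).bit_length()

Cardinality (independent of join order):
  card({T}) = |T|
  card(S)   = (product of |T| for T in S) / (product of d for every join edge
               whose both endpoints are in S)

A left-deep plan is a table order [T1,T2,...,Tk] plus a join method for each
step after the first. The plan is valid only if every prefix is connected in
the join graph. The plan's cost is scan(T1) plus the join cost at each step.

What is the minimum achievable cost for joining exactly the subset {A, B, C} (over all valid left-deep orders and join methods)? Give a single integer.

12350

Selinger DP over subsets of {A,B,C}:
  {B}: scan cost=150, card=150
  {A}: scan cost=400, card=400
  {C}: scan cost=300, card=300
  {AB}: card=3750; try (B,hash)→3200, (A,merge)→5500, (B,merge)→5750, (B,nl_idx)→7350, (A,hash)→7500, (A,nl)→60150 …(+1); best=3200 via (B,hash)
  {BC}: card=15000; try (B,hash)→3000, (C,merge)→4500, (B,merge)→4650, (C,hash)→5700, (C,nl_idx)→16500, (B,nl_idx)→17700 …(+2); best=3000 via (B,hash)
  {ABC}: card=375000; try (C,hash)→12350, (A,hash)→25200, (C,merge)→54950, (A,merge)→232000, (C,nl_idx)→411950, (C,nl)→1128200 …(+1); best=12350 via (C,hash)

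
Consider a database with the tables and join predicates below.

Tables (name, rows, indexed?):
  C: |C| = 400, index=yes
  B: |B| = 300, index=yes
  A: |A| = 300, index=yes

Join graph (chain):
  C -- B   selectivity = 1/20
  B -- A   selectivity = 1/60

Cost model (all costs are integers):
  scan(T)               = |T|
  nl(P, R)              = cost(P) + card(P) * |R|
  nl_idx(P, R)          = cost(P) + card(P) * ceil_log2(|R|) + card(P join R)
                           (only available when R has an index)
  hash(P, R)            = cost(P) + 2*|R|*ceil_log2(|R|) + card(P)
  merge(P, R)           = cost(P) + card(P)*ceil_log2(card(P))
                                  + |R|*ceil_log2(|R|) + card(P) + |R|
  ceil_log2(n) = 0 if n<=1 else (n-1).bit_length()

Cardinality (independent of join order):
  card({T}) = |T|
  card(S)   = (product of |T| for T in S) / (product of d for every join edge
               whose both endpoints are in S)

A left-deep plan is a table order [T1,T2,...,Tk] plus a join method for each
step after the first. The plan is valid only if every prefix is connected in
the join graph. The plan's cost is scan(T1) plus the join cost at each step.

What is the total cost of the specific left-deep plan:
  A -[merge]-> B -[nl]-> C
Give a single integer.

606300

step 1: scan A: cost=300, card=300
step 2: join B via merge
    card(P join B) = 300*300/(60) = 1500
    cost = 300 + 300*9 + 300*9 + 300 + 300 = 6300
step 3: join C via nl
    card(P join C) = 1500*400/(20) = 30000
    cost = 6300 + 1500*400 = 606300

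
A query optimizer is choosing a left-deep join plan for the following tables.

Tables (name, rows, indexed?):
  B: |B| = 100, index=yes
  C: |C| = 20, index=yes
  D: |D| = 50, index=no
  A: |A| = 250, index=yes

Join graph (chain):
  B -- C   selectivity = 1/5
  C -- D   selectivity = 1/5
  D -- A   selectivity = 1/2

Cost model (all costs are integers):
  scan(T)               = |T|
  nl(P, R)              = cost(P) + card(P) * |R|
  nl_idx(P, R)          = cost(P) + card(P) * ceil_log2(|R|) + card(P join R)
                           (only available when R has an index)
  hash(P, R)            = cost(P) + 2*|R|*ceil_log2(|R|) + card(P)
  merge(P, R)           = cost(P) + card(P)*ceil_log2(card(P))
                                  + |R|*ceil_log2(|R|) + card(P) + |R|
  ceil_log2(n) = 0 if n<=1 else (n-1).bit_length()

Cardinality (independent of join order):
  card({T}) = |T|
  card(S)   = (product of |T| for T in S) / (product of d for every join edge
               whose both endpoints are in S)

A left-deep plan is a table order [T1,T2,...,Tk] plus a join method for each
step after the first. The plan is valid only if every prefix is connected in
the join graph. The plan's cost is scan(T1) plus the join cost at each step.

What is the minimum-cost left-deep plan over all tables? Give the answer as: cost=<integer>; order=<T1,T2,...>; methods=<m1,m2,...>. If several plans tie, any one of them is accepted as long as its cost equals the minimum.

Selinger DP (subsets sized 1..n):
  {B}: scan cost=100, card=100
  {C}: scan cost=20, card=20
  {D}: scan cost=50, card=50
  {A}: scan cost=250, card=250
  {BC}: card=400; try (C,hash)→400, (B,nl_idx)→560, (B,merge)→940, (C,nl_idx)→1000, (C,merge)→1020, (B,hash)→1440 …(+2); best=400 via (C,hash)
  {CD}: card=200; try (C,hash)→300, (D,merge)→490, (C,nl_idx)→500, (C,merge)→520, (D,hash)→640, (D,nl)→1020 …(+1); best=300 via (C,hash)
  {AD}: card=6250; try (D,hash)→1100, (A,merge)→2650, (D,merge)→2850, (A,hash)→4100, (A,nl_idx)→6700, (A,nl)→12550 …(+1); best=1100 via (D,hash)
  {BCD}: card=4000; try (D,hash)→1400, (B,hash)→1900, (B,merge)→2900, (D,merge)→4750, (B,nl_idx)→5700, (B,nl)→20300 …(+1); best=1400 via (D,hash)
  {ACD}: card=25000; try (A,merge)→4350, (A,hash)→4500, (C,hash)→7550, (A,nl_idx)→26900, (A,nl)→50300, (C,nl_idx)→57350 …(+2); best=4350 via (A,merge)
  {ABCD}: card=500000; try (A,hash)→9400, (B,hash)→30750, (A,merge)→55650, (B,merge)→405150, (A,nl_idx)→533400, (B,nl_idx)→679350 …(+2); best=9400 via (A,hash)

cost=9400; order=B,C,D,A; methods=hash,hash,hash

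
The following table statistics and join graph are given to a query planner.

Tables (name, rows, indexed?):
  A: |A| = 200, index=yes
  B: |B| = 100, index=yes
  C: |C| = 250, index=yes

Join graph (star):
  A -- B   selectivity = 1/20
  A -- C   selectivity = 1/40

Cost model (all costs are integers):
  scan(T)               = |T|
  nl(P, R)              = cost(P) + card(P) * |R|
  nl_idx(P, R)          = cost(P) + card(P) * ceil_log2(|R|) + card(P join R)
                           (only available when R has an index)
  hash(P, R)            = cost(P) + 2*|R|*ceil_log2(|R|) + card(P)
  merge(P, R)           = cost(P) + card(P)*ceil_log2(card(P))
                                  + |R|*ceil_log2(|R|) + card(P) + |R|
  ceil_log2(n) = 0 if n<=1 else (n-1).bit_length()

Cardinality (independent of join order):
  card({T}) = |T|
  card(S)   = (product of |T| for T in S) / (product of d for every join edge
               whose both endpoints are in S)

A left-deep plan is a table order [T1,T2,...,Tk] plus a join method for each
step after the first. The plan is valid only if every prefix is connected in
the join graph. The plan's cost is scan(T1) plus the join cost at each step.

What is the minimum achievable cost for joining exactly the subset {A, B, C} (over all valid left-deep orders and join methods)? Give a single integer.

Selinger DP over subsets of {A,B,C}:
  {A}: scan cost=200, card=200
  {B}: scan cost=100, card=100
  {C}: scan cost=250, card=250
  {AB}: card=1000; try (B,hash)→1800, (A,nl_idx)→1900, (B,nl_idx)→2600, (A,merge)→2700, (B,merge)→2800, (A,hash)→3400 …(+2); best=1800 via (B,hash)
  {AC}: card=1250; try (C,nl_idx)→3050, (A,nl_idx)→3500, (A,hash)→3700, (C,merge)→4250, (A,merge)→4300, (C,hash)→4400 …(+2); best=3050 via (C,nl_idx)
  {ABC}: card=6250; try (B,hash)→5700, (C,hash)→6800, (C,merge)→15050, (C,nl_idx)→16050, (B,nl_idx)→18050, (B,merge)→18850 …(+2); best=5700 via (B,hash)

5700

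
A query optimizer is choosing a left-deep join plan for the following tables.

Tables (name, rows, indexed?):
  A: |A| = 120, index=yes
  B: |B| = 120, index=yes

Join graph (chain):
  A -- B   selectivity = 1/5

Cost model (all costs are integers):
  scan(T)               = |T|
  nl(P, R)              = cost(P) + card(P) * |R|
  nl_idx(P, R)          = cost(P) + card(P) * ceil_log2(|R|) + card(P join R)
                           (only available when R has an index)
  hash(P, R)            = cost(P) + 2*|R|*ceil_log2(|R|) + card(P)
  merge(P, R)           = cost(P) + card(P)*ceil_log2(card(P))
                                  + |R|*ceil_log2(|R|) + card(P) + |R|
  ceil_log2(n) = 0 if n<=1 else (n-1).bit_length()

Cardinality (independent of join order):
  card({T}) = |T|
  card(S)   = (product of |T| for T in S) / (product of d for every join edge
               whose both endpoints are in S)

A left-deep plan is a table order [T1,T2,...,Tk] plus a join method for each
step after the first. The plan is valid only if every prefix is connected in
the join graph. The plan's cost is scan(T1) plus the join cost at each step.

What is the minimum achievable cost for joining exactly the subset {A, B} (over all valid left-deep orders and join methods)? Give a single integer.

Selinger DP over subsets of {A,B}:
  {A}: scan cost=120, card=120
  {B}: scan cost=120, card=120
  {AB}: card=2880; try (B,hash)→1920, (A,hash)→1920, (B,merge)→2040, (A,merge)→2040, (B,nl_idx)→3840, (A,nl_idx)→3840 …(+2); best=1920 via (B,hash)

1920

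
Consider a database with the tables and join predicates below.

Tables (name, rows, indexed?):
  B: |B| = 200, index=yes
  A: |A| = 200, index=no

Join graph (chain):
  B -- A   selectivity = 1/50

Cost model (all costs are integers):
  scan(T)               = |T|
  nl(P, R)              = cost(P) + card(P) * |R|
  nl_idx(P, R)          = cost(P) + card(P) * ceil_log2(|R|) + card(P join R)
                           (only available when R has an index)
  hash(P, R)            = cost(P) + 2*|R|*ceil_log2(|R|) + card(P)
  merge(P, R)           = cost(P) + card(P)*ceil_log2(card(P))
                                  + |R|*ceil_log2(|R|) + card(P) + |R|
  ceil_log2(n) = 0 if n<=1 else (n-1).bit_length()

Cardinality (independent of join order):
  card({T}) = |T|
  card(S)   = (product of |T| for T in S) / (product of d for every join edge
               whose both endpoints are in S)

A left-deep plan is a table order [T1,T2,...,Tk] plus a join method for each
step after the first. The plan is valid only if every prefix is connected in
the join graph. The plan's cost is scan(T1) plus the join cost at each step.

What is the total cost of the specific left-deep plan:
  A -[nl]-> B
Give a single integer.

step 1: scan A: cost=200, card=200
step 2: join B via nl
    card(P join B) = 200*200/(50) = 800
    cost = 200 + 200*200 = 40200

40200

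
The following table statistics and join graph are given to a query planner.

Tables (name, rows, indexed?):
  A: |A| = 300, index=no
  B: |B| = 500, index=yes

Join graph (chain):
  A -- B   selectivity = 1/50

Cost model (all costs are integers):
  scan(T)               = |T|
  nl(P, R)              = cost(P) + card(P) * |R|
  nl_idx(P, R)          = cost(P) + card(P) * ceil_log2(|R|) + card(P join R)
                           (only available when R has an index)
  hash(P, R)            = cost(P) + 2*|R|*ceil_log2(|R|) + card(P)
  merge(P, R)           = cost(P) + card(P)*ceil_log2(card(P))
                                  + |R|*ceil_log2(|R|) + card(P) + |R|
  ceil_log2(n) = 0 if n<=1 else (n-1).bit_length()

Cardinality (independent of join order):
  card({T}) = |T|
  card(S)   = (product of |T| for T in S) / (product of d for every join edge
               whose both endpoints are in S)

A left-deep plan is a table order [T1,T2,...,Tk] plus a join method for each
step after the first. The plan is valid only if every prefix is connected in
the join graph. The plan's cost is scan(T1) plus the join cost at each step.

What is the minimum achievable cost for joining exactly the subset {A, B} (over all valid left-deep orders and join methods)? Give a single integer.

Selinger DP over subsets of {A,B}:
  {A}: scan cost=300, card=300
  {B}: scan cost=500, card=500
  {AB}: card=3000; try (B,nl_idx)→6000, (A,hash)→6400, (B,merge)→8300, (A,merge)→8500, (B,hash)→9600, (B,nl)→150300 …(+1); best=6000 via (B,nl_idx)

6000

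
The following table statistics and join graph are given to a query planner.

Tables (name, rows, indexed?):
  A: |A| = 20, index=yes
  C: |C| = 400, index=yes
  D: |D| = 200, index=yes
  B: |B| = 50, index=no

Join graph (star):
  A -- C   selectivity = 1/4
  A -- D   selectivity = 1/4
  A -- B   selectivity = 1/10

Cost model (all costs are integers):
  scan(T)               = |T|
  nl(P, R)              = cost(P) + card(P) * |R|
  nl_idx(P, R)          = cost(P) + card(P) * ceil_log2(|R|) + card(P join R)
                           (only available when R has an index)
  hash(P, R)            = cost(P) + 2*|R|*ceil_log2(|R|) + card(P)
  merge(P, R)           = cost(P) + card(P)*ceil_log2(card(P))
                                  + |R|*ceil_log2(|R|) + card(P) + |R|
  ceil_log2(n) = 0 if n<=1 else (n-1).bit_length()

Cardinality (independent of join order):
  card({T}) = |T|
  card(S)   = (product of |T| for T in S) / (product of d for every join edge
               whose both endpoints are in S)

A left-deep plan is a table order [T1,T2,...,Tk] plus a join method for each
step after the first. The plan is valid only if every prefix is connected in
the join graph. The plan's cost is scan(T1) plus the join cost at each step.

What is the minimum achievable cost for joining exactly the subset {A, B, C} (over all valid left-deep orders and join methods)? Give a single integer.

Selinger DP over subsets of {A,B,C}:
  {A}: scan cost=20, card=20
  {C}: scan cost=400, card=400
  {B}: scan cost=50, card=50
  {AC}: card=2000; try (A,hash)→1000, (C,nl_idx)→2200, (C,merge)→4140, (A,nl_idx)→4400, (A,merge)→4520, (C,hash)→7240 …(+2); best=1000 via (A,hash)
  {AB}: card=100; try (A,hash)→300, (A,nl_idx)→400, (B,merge)→490, (A,merge)→520, (B,hash)→640, (B,nl)→1020 …(+1); best=300 via (A,hash)
  {ABC}: card=10000; try (B,hash)→3600, (C,merge)→5100, (C,hash)→7600, (C,nl_idx)→11200, (B,merge)→25350, (C,nl)→40300 …(+1); best=3600 via (B,hash)

3600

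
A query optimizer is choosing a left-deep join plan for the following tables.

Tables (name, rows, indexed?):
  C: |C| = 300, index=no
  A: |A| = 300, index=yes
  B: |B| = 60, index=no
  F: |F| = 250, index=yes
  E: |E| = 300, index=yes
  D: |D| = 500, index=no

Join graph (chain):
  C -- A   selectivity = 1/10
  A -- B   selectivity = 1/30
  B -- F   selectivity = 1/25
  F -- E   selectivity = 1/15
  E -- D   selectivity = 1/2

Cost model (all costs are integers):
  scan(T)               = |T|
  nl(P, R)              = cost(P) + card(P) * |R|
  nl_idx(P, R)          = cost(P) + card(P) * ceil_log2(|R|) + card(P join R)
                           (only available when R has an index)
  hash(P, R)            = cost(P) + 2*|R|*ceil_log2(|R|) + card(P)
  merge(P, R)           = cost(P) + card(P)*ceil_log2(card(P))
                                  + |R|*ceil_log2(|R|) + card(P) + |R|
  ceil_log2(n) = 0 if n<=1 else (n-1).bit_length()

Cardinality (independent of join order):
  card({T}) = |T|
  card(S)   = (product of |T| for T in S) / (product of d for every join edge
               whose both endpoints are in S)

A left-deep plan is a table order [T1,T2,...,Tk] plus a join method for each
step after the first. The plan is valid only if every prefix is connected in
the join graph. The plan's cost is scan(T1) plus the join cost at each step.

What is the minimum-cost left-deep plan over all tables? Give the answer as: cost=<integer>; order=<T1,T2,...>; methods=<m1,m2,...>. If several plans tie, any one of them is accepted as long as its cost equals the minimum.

Selinger DP (subsets sized 1..n):
  {C}: scan cost=300, card=300
  {A}: scan cost=300, card=300
  {B}: scan cost=60, card=60
  {F}: scan cost=250, card=250
  {E}: scan cost=300, card=300
  {D}: scan cost=500, card=500
  {AC}: card=9000; try (C,hash)→6000, (A,hash)→6000, (C,merge)→6300, (A,merge)→6300, (A,nl_idx)→12000, (C,nl)→90300 …(+1); best=6000 via (C,hash)
  {AB}: card=600; try (A,nl_idx)→1200, (B,hash)→1320, (A,merge)→3480, (B,merge)→3720, (A,hash)→5520, (A,nl)→18060 …(+1); best=1200 via (A,nl_idx)
  {BF}: card=600; try (F,nl_idx)→1140, (B,hash)→1220, (F,merge)→2730, (B,merge)→2920, (F,hash)→4120, (F,nl)→15060 …(+1); best=1140 via (F,nl_idx)
  {EF}: card=5000; try (F,hash)→4600, (E,merge)→5500, (F,merge)→5550, (E,hash)→5900, (E,nl_idx)→7500, (F,nl_idx)→7700 …(+2); best=4600 via (F,hash)
  {DE}: card=75000; try (E,hash)→6400, (D,merge)→8300, (E,merge)→8500, (D,hash)→9600, (E,nl_idx)→80000, (D,nl)→150300 …(+1); best=6400 via (E,hash)
  {ABC}: card=18000; try (C,hash)→7200, (C,merge)→10800, (B,hash)→15720, (B,merge)→141420, (C,nl)→181200, (B,nl)→546000; best=7200 via (C,hash)
  {ABF}: card=6000; try (F,hash)→5800, (A,hash)→7140, (F,merge)→10050, (A,merge)→10740, (F,nl_idx)→12000, (A,nl_idx)→12540 …(+2); best=5800 via (F,hash)
  {BEF}: card=12000; try (E,hash)→7140, (B,hash)→10320, (E,merge)→10740, (E,nl_idx)→18540, (B,merge)→75020, (E,nl)→181140 …(+1); best=7140 via (E,hash)
  {DEF}: card=1250000; try (D,hash)→18600, (D,merge)→79600, (F,hash)→85400, (F,merge)→1358650, (F,nl_idx)→1856400, (D,nl)→2504600 …(+1); best=18600 via (D,hash)
  {ABCF}: card=180000; try (C,hash)→17200, (F,hash)→29200, (C,merge)→92800, (F,merge)→297450, (F,nl_idx)→331200, (C,nl)→1805800 …(+1); best=17200 via (C,hash)
  {ABEF}: card=120000; try (E,hash)→17200, (A,hash)→24540, (E,merge)→92800, (E,nl_idx)→179800, (A,merge)→190140, (A,nl_idx)→235140 …(+2); best=17200 via (E,hash)
  {BDEF}: card=3000000; try (D,hash)→28140, (D,merge)→192140, (B,hash)→1269320, (D,nl)→6007140, (B,merge)→27519020, (B,nl)→75018600; best=28140 via (D,hash)
  {ABCEF}: card=3600000; try (C,hash)→142600, (E,hash)→202600, (C,merge)→2180200, (E,merge)→3440200, (E,nl_idx)→5237200, (C,nl)→36017200 …(+1); best=142600 via (C,hash)
  {ABDEF}: card=30000000; try (D,hash)→146200, (D,merge)→2182200, (A,hash)→3033540, (A,nl_idx)→57028140, (D,nl)→60017200, (A,merge)→69031140 …(+1); best=146200 via (D,hash)
  {ABCDEF}: card=900000000; try (D,hash)→3751600, (C,hash)→30151600, (D,merge)→82947600, (C,merge)→780149200, (D,nl)→1800142600, (C,nl)→9000146200; best=3751600 via (D,hash)

cost=3751600; order=B,A,F,E,C,D; methods=nl_idx,hash,hash,hash,hash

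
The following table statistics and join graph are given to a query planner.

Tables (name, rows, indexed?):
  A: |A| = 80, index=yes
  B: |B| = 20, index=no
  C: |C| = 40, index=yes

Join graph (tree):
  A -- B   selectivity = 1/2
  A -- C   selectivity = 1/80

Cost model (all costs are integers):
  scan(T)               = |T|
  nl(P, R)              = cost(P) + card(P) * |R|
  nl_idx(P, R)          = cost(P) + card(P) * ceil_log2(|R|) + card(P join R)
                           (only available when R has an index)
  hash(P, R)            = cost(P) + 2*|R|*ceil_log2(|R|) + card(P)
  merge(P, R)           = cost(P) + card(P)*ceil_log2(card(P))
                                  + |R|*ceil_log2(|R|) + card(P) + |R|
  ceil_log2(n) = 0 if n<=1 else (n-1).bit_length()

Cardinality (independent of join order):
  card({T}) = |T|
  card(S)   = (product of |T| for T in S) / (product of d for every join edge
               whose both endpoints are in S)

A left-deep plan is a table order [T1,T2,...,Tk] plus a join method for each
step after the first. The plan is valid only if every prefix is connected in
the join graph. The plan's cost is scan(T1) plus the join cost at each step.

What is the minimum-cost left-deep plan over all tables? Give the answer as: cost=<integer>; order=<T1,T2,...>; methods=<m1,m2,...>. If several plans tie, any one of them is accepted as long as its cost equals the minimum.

Selinger DP (subsets sized 1..n):
  {A}: scan cost=80, card=80
  {B}: scan cost=20, card=20
  {C}: scan cost=40, card=40
  {AB}: card=800; try (B,hash)→360, (A,merge)→780, (B,merge)→840, (A,nl_idx)→960, (A,hash)→1160, (A,nl)→1620 …(+1); best=360 via (B,hash)
  {AC}: card=40; try (A,nl_idx)→360, (C,nl_idx)→600, (C,hash)→640, (A,merge)→960, (C,merge)→1000, (A,hash)→1200 …(+2); best=360 via (A,nl_idx)
  {ABC}: card=400; try (B,hash)→600, (B,merge)→760, (B,nl)→1160, (C,hash)→1640, (C,nl_idx)→5560, (C,merge)→9440 …(+1); best=600 via (B,hash)

cost=600; order=C,A,B; methods=nl_idx,hash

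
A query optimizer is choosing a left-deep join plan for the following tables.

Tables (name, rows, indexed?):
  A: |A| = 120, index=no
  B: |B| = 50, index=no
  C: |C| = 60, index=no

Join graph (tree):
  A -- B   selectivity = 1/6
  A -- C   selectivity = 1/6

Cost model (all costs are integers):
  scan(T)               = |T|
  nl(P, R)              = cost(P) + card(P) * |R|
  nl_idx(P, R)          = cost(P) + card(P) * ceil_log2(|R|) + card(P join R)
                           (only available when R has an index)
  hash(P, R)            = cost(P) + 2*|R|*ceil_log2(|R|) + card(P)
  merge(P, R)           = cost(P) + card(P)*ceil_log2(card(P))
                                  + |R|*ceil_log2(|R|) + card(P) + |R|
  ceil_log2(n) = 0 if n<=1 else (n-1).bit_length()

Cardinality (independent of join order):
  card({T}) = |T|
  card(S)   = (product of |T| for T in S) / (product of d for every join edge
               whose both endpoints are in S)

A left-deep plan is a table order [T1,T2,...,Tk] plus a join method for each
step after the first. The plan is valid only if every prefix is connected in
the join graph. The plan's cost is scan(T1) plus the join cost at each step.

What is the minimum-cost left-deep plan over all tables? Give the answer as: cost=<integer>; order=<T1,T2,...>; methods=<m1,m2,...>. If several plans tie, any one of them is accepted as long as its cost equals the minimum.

Selinger DP (subsets sized 1..n):
  {A}: scan cost=120, card=120
  {B}: scan cost=50, card=50
  {C}: scan cost=60, card=60
  {AB}: card=1000; try (B,hash)→840, (A,merge)→1360, (B,merge)→1430, (A,hash)→1780, (A,nl)→6050, (B,nl)→6120; best=840 via (B,hash)
  {AC}: card=1200; try (C,hash)→960, (A,merge)→1440, (C,merge)→1500, (A,hash)→1800, (A,nl)→7260, (C,nl)→7320; best=960 via (C,hash)
  {ABC}: card=10000; try (C,hash)→2560, (B,hash)→2760, (C,merge)→12260, (B,merge)→15710, (C,nl)→60840, (B,nl)→60960; best=2560 via (C,hash)

cost=2560; order=A,B,C; methods=hash,hash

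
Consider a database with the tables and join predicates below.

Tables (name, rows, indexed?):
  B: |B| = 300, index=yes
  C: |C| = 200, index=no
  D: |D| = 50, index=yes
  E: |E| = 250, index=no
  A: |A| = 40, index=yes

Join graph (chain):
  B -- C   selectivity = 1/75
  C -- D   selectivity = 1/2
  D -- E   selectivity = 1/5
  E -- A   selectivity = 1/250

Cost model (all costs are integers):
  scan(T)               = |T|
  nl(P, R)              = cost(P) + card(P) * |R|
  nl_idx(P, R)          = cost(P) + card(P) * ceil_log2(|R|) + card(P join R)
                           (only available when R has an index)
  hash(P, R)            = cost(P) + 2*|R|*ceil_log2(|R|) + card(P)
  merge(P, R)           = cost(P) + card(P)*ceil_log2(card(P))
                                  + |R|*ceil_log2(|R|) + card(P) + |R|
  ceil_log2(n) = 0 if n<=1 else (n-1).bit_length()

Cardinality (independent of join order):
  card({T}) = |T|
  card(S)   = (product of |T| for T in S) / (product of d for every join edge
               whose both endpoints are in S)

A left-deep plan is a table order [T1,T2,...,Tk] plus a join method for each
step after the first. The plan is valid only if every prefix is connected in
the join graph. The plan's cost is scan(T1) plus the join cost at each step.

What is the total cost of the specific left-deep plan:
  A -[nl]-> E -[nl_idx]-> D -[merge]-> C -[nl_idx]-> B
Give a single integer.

step 1: scan A: cost=40, card=40
step 2: join E via nl
    card(P join E) = 40*250/(250) = 40
    cost = 40 + 40*250 = 10040
step 3: join D via nl_idx
    card(P join D) = 40*50/(5) = 400
    cost = 10040 + 40*6 + 400 = 10680
step 4: join C via merge
    card(P join C) = 400*200/(2) = 40000
    cost = 10680 + 400*9 + 200*8 + 400 + 200 = 16480
step 5: join B via nl_idx
    card(P join B) = 40000*300/(75) = 160000
    cost = 16480 + 40000*9 + 160000 = 536480

536480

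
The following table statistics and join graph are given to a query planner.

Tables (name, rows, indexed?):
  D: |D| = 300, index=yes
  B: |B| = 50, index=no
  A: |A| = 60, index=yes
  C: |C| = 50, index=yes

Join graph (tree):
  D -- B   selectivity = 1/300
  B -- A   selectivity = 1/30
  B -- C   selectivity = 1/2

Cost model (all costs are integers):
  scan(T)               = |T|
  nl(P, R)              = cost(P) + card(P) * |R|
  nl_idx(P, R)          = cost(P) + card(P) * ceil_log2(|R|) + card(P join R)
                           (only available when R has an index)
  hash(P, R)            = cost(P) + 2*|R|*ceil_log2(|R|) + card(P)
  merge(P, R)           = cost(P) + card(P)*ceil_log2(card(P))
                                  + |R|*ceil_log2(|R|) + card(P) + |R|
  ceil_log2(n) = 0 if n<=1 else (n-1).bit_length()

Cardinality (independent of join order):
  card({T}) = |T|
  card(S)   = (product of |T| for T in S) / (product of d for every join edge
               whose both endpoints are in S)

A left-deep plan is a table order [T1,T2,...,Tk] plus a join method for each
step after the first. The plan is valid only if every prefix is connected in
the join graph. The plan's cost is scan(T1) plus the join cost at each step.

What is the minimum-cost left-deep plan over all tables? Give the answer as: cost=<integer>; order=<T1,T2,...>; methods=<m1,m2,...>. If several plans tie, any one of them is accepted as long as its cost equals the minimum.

cost=1650; order=B,D,A,C; methods=nl_idx,nl_idx,hash

Selinger DP (subsets sized 1..n):
  {D}: scan cost=300, card=300
  {B}: scan cost=50, card=50
  {A}: scan cost=60, card=60
  {C}: scan cost=50, card=50
  {BD}: card=50; try (D,nl_idx)→550, (B,hash)→1200, (D,merge)→3400, (B,merge)→3650, (D,hash)→5500, (D,nl)→15050 …(+1); best=550 via (D,nl_idx)
  {AB}: card=100; try (A,nl_idx)→450, (B,hash)→720, (A,hash)→820, (A,merge)→820, (B,merge)→830, (A,nl)→3050 …(+1); best=450 via (A,nl_idx)
  {BC}: card=1250; try (C,hash)→700, (B,hash)→700, (C,merge)→750, (B,merge)→750, (C,nl_idx)→1600, (C,nl)→2550 …(+1); best=700 via (C,hash)
  {ABD}: card=100; try (A,nl_idx)→950, (A,hash)→1320, (A,merge)→1320, (D,nl_idx)→1450, (A,nl)→3550, (D,merge)→4250 …(+2); best=950 via (A,nl_idx)
  {BCD}: card=1250; try (C,hash)→1200, (C,merge)→1250, (C,nl_idx)→2100, (C,nl)→3050, (D,hash)→7350, (D,nl_idx)→13200 …(+2); best=1200 via (C,hash)
  {ABC}: card=2500; try (C,hash)→1150, (C,merge)→1600, (A,hash)→2670, (C,nl_idx)→3550, (C,nl)→5450, (A,nl_idx)→10700 …(+2); best=1150 via (C,hash)
  {ABCD}: card=2500; try (C,hash)→1650, (C,merge)→2100, (A,hash)→3170, (C,nl_idx)→4050, (C,nl)→5950, (D,hash)→9050 …(+6); best=1650 via (C,hash)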